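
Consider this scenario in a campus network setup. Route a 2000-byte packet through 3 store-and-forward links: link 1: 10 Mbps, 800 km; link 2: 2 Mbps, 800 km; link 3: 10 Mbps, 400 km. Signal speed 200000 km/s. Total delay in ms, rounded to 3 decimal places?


Packet = 2000 bytes = 16000 bits. Store-and-forward: sum (t_trans + t_prop) per link.
Link 1: t_trans = 16000/(10*10^6) s = 1.6000 ms; t_prop = 800/200000 s = 4.0000 ms; subtotal = 5.6000 ms
Link 2: t_trans = 16000/(2*10^6) s = 8.0000 ms; t_prop = 800/200000 s = 4.0000 ms; subtotal = 12.0000 ms
Link 3: t_trans = 16000/(10*10^6) s = 1.6000 ms; t_prop = 400/200000 s = 2.0000 ms; subtotal = 3.6000 ms
End-to-end = 5.6000 + 12.0000 + 3.6000 = 21.2000 ms -> 21.200 ms (3 dp)

21.200


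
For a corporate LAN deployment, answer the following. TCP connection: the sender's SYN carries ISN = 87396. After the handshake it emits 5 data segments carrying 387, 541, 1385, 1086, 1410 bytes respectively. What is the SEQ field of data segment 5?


The SYN occupies sequence number ISN = 87396, so the first data byte is ISN + 1 = 87397.
SEQ of data segment i = (ISN + 1) + sum of payload sizes of segments 1..i-1.
Segment 1: SEQ = 87397, payload = 387 bytes
Segment 2: SEQ = 87784, payload = 541 bytes
Segment 3: SEQ = 88325, payload = 1385 bytes
Segment 4: SEQ = 89710, payload = 1086 bytes
Segment 5: SEQ = 90796, payload = 1410 bytes
SEQ of segment 5 = 87397 + 387 + 541 + 1385 + 1086 = 90796

90796


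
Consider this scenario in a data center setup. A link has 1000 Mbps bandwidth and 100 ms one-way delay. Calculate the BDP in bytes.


Given: bandwidth = 1000 Mbps, delay = 100 ms
BDP in bits = 1000 * 10^6 * 100 / 1000
BDP in bits = 100000000
BDP in bytes = 100000000 / 8 = 12500000

12500000


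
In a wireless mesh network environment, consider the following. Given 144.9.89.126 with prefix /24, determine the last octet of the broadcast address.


Given: IP = 144.9.89.126, prefix = /24
Host bits = 32 - 24 = 8
Network last octet = 126 AND mask = 0
Host part size = 2^8 - 1 = 255
Broadcast last octet = 0 OR 255 = 255

255


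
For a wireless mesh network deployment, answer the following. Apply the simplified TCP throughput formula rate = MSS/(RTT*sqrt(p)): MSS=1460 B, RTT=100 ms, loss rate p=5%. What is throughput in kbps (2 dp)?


Given: MSS = 1460 bytes, RTT = 100 ms, loss = 5%
RTT in seconds = 100 / 1000 = 0.1
Loss rate = 5% = 0.05
sqrt(loss) = sqrt(0.05) = 0.223606797750
Throughput (bytes/s) = 1460 / (0.1 * 0.223606797750) = 65293.1849
Throughput (kbps) = 65293.1849 * 8 / 1000 = 522.345480 -> 522.35 kbps (2 dp)

522.35


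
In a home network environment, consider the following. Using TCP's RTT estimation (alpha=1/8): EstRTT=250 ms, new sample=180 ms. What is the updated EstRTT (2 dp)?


Given: EstRTT = 250 ms, SampleRTT = 180 ms, alpha = 1/8
New EstRTT = (1 - alpha) * EstRTT + alpha * SampleRTT
(7/8) * 250 = 218.75
(1/8) * 180 = 22.5
New EstRTT = 218.75 + 22.5 = 241.25 ms -> 241.25 ms (2 dp)

241.25


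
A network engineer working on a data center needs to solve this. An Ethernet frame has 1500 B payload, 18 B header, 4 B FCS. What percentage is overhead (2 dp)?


Given: payload = 1500 B, header = 18 B, trailer = 4 B
Overhead bytes = header + trailer = 18 + 4 = 22
Total frame = payload + overhead = 1500 + 22 = 1522
Overhead % = 22 / 1522 * 100 = 1.4455% -> 1.45% (2 dp)

1.45


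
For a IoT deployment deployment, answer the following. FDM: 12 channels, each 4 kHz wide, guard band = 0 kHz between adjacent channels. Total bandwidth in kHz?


Given: 12 channels, 4 kHz each, guard = 0 kHz
Channel bandwidth = 12 * 4 = 48 kHz
Guard bands = 11 gaps * 0 kHz = 0 kHz
Total = 48 + 0 = 48 kHz

48


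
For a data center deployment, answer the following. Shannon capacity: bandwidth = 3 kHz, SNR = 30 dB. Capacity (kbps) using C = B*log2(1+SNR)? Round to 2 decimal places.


Given: B = 3 kHz, SNR = 30 dB
SNR linear = 10^(30/10) = 1000
1 + SNR = 1001
log2(1001) = 9.9672262588
C = 3 * 1000 * 9.9672262588 = 29901.6788 bps
C = 29.901679 kbps -> 29.90 kbps (2 dp)

29.90


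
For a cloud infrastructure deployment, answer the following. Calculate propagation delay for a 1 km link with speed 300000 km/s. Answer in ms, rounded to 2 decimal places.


Given: distance = 1 km, speed = 300000 km/s
Delay = distance / speed = 1 / 300000 seconds
Delay in ms = 1 * 1000 / 300000
Delay = 0.0033 ms
Rounded to 2 dp = 0.00 ms

0.00


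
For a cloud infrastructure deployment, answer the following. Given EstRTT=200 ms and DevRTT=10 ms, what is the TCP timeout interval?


Given: EstRTT = 200 ms, DevRTT = 10 ms
Timeout = EstRTT + 4 * DevRTT
4 * DevRTT = 4 * 10 = 40
Timeout = 200 + 40 = 240 ms

240


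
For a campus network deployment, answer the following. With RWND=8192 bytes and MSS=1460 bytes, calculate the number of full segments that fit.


Given: RWND = 8192 bytes, MSS = 1460 bytes
Full segments = floor(RWND / MSS)
Full segments = floor(8192 / 1460)
Full segments = floor(5.611) = 5

5


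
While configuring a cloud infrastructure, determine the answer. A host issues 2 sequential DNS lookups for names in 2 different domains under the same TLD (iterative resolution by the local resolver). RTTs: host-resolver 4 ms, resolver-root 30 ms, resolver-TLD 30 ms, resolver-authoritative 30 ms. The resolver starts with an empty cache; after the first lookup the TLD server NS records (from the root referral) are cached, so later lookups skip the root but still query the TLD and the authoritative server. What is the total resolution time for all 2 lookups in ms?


Lookup 1 (cold cache): local + root + TLD + auth = 4 + 30 + 30 + 30 = 94 ms
Lookups 2..2 (TLD NS cached -> skip root; new domain -> still ask TLD and auth): local + TLD + auth = 4 + 30 + 30 = 64 ms each
Remaining 1 lookups: 1 * 64 = 64 ms
Total = 94 + 64 = 158 ms

158


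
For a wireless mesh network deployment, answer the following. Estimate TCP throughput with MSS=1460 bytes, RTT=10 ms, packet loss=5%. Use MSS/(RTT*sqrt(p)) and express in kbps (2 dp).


Given: MSS = 1460 bytes, RTT = 10 ms, loss = 5%
RTT in seconds = 10 / 1000 = 0.01
Loss rate = 5% = 0.05
sqrt(loss) = sqrt(0.05) = 0.223606797750
Throughput (bytes/s) = 1460 / (0.01 * 0.223606797750) = 652931.8494
Throughput (kbps) = 652931.8494 * 8 / 1000 = 5223.454795 -> 5223.45 kbps (2 dp)

5223.45


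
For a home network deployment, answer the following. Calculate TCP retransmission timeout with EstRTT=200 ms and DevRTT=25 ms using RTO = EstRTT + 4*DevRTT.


Given: EstRTT = 200 ms, DevRTT = 25 ms
Timeout = EstRTT + 4 * DevRTT
4 * DevRTT = 4 * 25 = 100
Timeout = 200 + 100 = 300 ms

300


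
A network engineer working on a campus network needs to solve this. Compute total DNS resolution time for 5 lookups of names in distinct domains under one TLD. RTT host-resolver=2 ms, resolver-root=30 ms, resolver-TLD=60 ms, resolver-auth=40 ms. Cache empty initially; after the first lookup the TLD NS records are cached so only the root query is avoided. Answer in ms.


Lookup 1 (cold cache): local + root + TLD + auth = 2 + 30 + 60 + 40 = 132 ms
Lookups 2..5 (TLD NS cached -> skip root; new domain -> still ask TLD and auth): local + TLD + auth = 2 + 60 + 40 = 102 ms each
Remaining 4 lookups: 4 * 102 = 408 ms
Total = 132 + 408 = 540 ms

540


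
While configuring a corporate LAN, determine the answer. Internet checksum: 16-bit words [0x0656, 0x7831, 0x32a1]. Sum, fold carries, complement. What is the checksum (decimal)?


Given words: [0x0656, 0x7831, 0x32a1]
Step 1: Sum all words
Raw sum = 1622 + 30769 + 12961 = 45352
One's complement = ~45352 & 0xFFFF = 20183

20183


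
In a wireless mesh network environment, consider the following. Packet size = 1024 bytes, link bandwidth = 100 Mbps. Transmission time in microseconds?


Given: packet = 1024 bytes, bandwidth = 100 Mbps
Packet in bits = 1024 * 8 = 8192 bits
Bandwidth = 100 * 10^6 = 100000000 bps
Time = 8192 / 100000000 seconds
Time in us = 8192 * 10^6 / 100000000 = 81.92

81.92


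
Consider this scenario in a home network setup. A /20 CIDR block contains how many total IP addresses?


Given: CIDR prefix /20
Host bits = 32 - 20 = 12
Total addresses = 2^12 = 4096

4096


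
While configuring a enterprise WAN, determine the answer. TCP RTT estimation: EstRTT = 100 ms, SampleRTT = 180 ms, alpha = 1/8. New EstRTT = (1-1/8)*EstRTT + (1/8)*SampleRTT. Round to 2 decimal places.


Given: EstRTT = 100 ms, SampleRTT = 180 ms, alpha = 1/8
New EstRTT = (1 - alpha) * EstRTT + alpha * SampleRTT
(7/8) * 100 = 87.5
(1/8) * 180 = 22.5
New EstRTT = 87.5 + 22.5 = 110 ms -> 110.00 ms (2 dp)

110.00


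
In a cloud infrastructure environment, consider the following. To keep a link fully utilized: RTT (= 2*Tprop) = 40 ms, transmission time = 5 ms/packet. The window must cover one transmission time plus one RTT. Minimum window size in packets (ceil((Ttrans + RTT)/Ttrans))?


Given: Ttrans = 5 ms, RTT = 40 ms (= 2 * Tprop, Tprop = 20 ms)
Time until first ACK returns = Ttrans + RTT = 5 + 40 = 45 ms
Need W * Ttrans >= Ttrans + RTT  ->  W >= (Ttrans + RTT) / Ttrans
(Ttrans + RTT) / Ttrans = 45 / 5 = 9
W_min = ceil(9) = 9

9


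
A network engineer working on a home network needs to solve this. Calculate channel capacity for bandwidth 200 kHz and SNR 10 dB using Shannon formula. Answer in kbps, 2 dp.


Given: B = 200 kHz, SNR = 10 dB
SNR linear = 10^(10/10) = 10
1 + SNR = 11
log2(11) = 3.4594316186
C = 200 * 1000 * 3.4594316186 = 691886.3237 bps
C = 691.886324 kbps -> 691.89 kbps (2 dp)

691.89


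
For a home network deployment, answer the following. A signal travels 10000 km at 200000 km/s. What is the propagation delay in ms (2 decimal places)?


Given: distance = 10000 km, speed = 200000 km/s
Delay = distance / speed = 10000 / 200000 seconds
Delay in ms = 10000 * 1000 / 200000
Delay = 50.0000 ms
Rounded to 2 dp = 50.00 ms

50.00


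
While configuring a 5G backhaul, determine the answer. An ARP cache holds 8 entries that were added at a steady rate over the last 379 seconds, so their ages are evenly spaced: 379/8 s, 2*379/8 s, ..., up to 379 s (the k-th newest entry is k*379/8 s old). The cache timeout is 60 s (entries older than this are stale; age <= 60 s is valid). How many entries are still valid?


Ages are k * 379/8 s for k = 1..8 (spacing = 47.3750 s).
Entry k is valid iff k * 379/8 <= 60 iff k <= 8 * 60 / 379 = 1.2665
n_valid = floor(1.2665) = 1
(n_stale = 8 - 1 = 7)

1


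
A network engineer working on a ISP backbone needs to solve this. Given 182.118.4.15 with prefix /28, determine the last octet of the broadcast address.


Given: IP = 182.118.4.15, prefix = /28
Host bits = 32 - 28 = 4
Network last octet = 15 AND mask = 0
Host part size = 2^4 - 1 = 15
Broadcast last octet = 0 OR 15 = 15

15


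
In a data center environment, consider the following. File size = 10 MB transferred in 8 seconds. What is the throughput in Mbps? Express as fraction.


Given: file = 10 MB, time = 8 s
File in Mb = 10 * 8 = 80 Mb
Throughput = 80 / 8 Mbps
Throughput = 10 Mbps

10


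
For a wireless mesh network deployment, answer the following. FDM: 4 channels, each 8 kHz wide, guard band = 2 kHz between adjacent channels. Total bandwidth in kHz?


Given: 4 channels, 8 kHz each, guard = 2 kHz
Channel bandwidth = 4 * 8 = 32 kHz
Guard bands = 3 gaps * 2 kHz = 6 kHz
Total = 32 + 6 = 38 kHz

38


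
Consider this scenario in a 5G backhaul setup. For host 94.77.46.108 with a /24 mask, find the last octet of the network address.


Given: IP = 94.77.46.108, prefix = /24
Subnet mask = 255.255.255.0
Last octet of IP: 108
Last octet of mask: 0
Network last octet = 108 AND 0 = 0

0


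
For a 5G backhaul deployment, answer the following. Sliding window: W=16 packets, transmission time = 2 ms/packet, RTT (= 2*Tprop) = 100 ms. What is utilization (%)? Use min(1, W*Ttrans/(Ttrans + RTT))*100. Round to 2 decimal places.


Given: W = 16, Ttrans = 2 ms, RTT = 100 ms (= 2 * Tprop, Tprop = 50 ms)
Cycle time = Ttrans + RTT = 2 + 100 = 102 ms (first packet sent until its ACK returns)
W * Ttrans = 16 * 2 = 32 ms of sending per cycle
W * Ttrans / (Ttrans + RTT) = 32 / 102 = 0.313725
U = min(1, 0.313725) = 0.313725
U% = 31.37%

31.37


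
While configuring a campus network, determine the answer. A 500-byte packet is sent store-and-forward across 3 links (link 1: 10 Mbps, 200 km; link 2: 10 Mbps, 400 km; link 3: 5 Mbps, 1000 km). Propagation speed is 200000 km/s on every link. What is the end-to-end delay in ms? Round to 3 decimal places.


Packet = 500 bytes = 4000 bits. Store-and-forward: sum (t_trans + t_prop) per link.
Link 1: t_trans = 4000/(10*10^6) s = 0.4000 ms; t_prop = 200/200000 s = 1.0000 ms; subtotal = 1.4000 ms
Link 2: t_trans = 4000/(10*10^6) s = 0.4000 ms; t_prop = 400/200000 s = 2.0000 ms; subtotal = 2.4000 ms
Link 3: t_trans = 4000/(5*10^6) s = 0.8000 ms; t_prop = 1000/200000 s = 5.0000 ms; subtotal = 5.8000 ms
End-to-end = 1.4000 + 2.4000 + 5.8000 = 9.6000 ms -> 9.600 ms (3 dp)

9.600


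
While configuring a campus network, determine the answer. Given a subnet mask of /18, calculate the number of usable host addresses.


Given: subnet mask /18
Host bits = 32 - 18 = 14
Total addresses = 2^14 = 16384
Usable hosts = 16384 - 2 (network + broadcast) = 16382

16382


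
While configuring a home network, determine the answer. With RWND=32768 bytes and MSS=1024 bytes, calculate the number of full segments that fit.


Given: RWND = 32768 bytes, MSS = 1024 bytes
Full segments = floor(RWND / MSS)
Full segments = floor(32768 / 1024)
Full segments = floor(32.0) = 32

32


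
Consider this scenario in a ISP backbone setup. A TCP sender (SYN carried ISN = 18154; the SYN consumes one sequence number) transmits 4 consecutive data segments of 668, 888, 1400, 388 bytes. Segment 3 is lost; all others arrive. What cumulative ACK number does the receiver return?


SYN uses sequence number 18154; first data byte = ISN + 1 = 18155.
Segment 1: SEQ = 18155, len = 668 B, covers [18155, 18822]
Segment 2: SEQ = 18823, len = 888 B, covers [18823, 19710]
Segment 3: SEQ = 19711, len = 1400 B, covers [19711, 21110] [LOST]
Segment 4: SEQ = 21111, len = 388 B, covers [21111, 21498]
In-order data received: bytes [18155, 19710] (segments 1..2).
Segment 3 missing -> gap begins at byte 19711; later segments buffered out of order.
Cumulative ACK = next expected in-order byte = 18155 + 668 + 888 = 19711

19711


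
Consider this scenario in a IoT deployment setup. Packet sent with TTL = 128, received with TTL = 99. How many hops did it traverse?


Given: initial TTL = 128, received TTL = 99
Hops = initial TTL - received TTL
Hops = 128 - 99 = 29

29


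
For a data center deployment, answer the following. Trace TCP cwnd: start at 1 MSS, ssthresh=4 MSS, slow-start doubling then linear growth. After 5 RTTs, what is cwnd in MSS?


RTT 0: cwnd = 1 MSS (initial)
RTT 1: cwnd = 2 MSS (slow start, doubled)
RTT 2: cwnd = 4 MSS (slow start, doubled)
RTT 3: cwnd = 5 MSS (congestion avoidance, +1)
RTT 4: cwnd = 6 MSS (congestion avoidance, +1)
RTT 5: cwnd = 7 MSS (congestion avoidance, +1)

7


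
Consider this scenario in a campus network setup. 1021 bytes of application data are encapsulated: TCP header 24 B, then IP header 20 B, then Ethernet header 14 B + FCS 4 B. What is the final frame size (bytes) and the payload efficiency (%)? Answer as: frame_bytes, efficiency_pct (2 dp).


TCP segment = 1021 + 24 = 1045 B
IP packet = 1045 + 20 = 1065 B
Ethernet frame = 1065 + 14 + 4 = 1083 B
Efficiency = app / frame = 1021 / 1083 = 0.942752 = 94.2752% -> 94.28% (2 dp)

1083, 94.28


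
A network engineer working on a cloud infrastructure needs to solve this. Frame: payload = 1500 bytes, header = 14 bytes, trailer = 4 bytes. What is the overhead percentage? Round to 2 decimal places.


Given: payload = 1500 B, header = 14 B, trailer = 4 B
Overhead bytes = header + trailer = 14 + 4 = 18
Total frame = payload + overhead = 1500 + 18 = 1518
Overhead % = 18 / 1518 * 100 = 1.1858% -> 1.19% (2 dp)

1.19


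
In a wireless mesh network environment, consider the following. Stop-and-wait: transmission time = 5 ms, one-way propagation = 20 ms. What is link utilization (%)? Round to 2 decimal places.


Given: Ttrans = 5 ms, Tprop = 20 ms
RTT = 2 * Tprop = 2 * 20 = 40 ms
U = Ttrans / (Ttrans + RTT)
U = 5 / (5 + 40)
U = 5 / 45 = 0.111111
U% = 11.11%

11.11


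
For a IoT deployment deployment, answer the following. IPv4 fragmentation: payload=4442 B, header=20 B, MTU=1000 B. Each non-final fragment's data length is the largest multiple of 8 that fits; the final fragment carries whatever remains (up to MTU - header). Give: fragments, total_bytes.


Max data per non-final fragment = floor((MTU - header)/8)*8 = floor((1000 - 20)/8)*8 = floor(980/8)*8 = 976 B
Final fragment needs no 8-byte alignment: it can carry up to MTU - header = 980 B
Non-final fragments needed = ceil((payload - 980) / 976) = ceil(3462/976) = ceil(3.5471) = 4
Number of fragments = 4 + 1 = 5
Fragment sizes (data): 4 * 976 B + 538 B (last, 538 <= 980 OK)
Total bytes sent = payload + n_frags * header = 4442 + 5*20 = 4442 + 100 = 4542 B

5, 4542


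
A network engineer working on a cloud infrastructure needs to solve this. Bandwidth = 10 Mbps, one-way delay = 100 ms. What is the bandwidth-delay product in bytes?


Given: bandwidth = 10 Mbps, delay = 100 ms
BDP in bits = 10 * 10^6 * 100 / 1000
BDP in bits = 1000000
BDP in bytes = 1000000 / 8 = 125000

125000


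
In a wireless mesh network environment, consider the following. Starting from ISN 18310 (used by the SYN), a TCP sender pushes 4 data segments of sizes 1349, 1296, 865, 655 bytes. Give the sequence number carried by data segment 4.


The SYN occupies sequence number ISN = 18310, so the first data byte is ISN + 1 = 18311.
SEQ of data segment i = (ISN + 1) + sum of payload sizes of segments 1..i-1.
Segment 1: SEQ = 18311, payload = 1349 bytes
Segment 2: SEQ = 19660, payload = 1296 bytes
Segment 3: SEQ = 20956, payload = 865 bytes
Segment 4: SEQ = 21821, payload = 655 bytes
SEQ of segment 4 = 18311 + 1349 + 1296 + 865 = 21821

21821


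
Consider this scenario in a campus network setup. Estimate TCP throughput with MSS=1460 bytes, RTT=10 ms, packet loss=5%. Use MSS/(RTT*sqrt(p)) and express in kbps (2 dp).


Given: MSS = 1460 bytes, RTT = 10 ms, loss = 5%
RTT in seconds = 10 / 1000 = 0.01
Loss rate = 5% = 0.05
sqrt(loss) = sqrt(0.05) = 0.223606797750
Throughput (bytes/s) = 1460 / (0.01 * 0.223606797750) = 652931.8494
Throughput (kbps) = 652931.8494 * 8 / 1000 = 5223.454795 -> 5223.45 kbps (2 dp)

5223.45


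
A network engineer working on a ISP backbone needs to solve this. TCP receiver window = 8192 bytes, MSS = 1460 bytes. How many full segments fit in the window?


Given: RWND = 8192 bytes, MSS = 1460 bytes
Full segments = floor(RWND / MSS)
Full segments = floor(8192 / 1460)
Full segments = floor(5.611) = 5

5


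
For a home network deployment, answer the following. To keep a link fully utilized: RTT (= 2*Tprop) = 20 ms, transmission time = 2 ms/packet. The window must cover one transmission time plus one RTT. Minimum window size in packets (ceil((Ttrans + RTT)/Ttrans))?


Given: Ttrans = 2 ms, RTT = 20 ms (= 2 * Tprop, Tprop = 10 ms)
Time until first ACK returns = Ttrans + RTT = 2 + 20 = 22 ms
Need W * Ttrans >= Ttrans + RTT  ->  W >= (Ttrans + RTT) / Ttrans
(Ttrans + RTT) / Ttrans = 22 / 2 = 11
W_min = ceil(11) = 11

11


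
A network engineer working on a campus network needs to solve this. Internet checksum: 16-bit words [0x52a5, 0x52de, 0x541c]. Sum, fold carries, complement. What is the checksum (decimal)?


Given words: [0x52a5, 0x52de, 0x541c]
Step 1: Sum all words
Raw sum = 21157 + 21214 + 21532 = 63903
One's complement = ~63903 & 0xFFFF = 1632

1632


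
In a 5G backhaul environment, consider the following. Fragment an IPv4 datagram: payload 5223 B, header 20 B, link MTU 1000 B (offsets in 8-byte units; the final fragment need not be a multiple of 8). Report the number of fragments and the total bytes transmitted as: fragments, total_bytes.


Max data per non-final fragment = floor((MTU - header)/8)*8 = floor((1000 - 20)/8)*8 = floor(980/8)*8 = 976 B
Final fragment needs no 8-byte alignment: it can carry up to MTU - header = 980 B
Non-final fragments needed = ceil((payload - 980) / 976) = ceil(4243/976) = ceil(4.3473) = 5
Number of fragments = 5 + 1 = 6
Fragment sizes (data): 5 * 976 B + 343 B (last, 343 <= 980 OK)
Total bytes sent = payload + n_frags * header = 5223 + 6*20 = 5223 + 120 = 5343 B

6, 5343


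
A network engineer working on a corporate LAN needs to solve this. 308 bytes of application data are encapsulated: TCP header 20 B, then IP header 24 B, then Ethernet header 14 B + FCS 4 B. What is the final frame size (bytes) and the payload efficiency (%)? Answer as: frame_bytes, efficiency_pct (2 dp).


TCP segment = 308 + 20 = 328 B
IP packet = 328 + 24 = 352 B
Ethernet frame = 352 + 14 + 4 = 370 B
Efficiency = app / frame = 308 / 370 = 0.832432 = 83.2432% -> 83.24% (2 dp)

370, 83.24


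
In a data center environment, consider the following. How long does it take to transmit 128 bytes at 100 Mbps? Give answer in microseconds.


Given: packet = 128 bytes, bandwidth = 100 Mbps
Packet in bits = 128 * 8 = 1024 bits
Bandwidth = 100 * 10^6 = 100000000 bps
Time = 1024 / 100000000 seconds
Time in us = 1024 * 10^6 / 100000000 = 10.24

10.24


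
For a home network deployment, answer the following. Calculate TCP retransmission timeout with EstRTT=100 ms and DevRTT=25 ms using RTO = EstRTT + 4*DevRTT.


Given: EstRTT = 100 ms, DevRTT = 25 ms
Timeout = EstRTT + 4 * DevRTT
4 * DevRTT = 4 * 25 = 100
Timeout = 100 + 100 = 200 ms

200


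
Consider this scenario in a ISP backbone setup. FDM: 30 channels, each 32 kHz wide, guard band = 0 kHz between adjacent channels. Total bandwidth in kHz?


Given: 30 channels, 32 kHz each, guard = 0 kHz
Channel bandwidth = 30 * 32 = 960 kHz
Guard bands = 29 gaps * 0 kHz = 0 kHz
Total = 960 + 0 = 960 kHz

960


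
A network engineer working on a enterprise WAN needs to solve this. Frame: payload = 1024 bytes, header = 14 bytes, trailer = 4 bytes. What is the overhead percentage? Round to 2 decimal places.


Given: payload = 1024 B, header = 14 B, trailer = 4 B
Overhead bytes = header + trailer = 14 + 4 = 18
Total frame = payload + overhead = 1024 + 18 = 1042
Overhead % = 18 / 1042 * 100 = 1.7274% -> 1.73% (2 dp)

1.73


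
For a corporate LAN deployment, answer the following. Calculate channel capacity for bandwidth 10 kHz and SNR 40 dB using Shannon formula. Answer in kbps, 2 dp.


Given: B = 10 kHz, SNR = 40 dB
SNR linear = 10^(40/10) = 10000
1 + SNR = 10001
log2(10001) = 13.2878566418
C = 10 * 1000 * 13.2878566418 = 132878.5664 bps
C = 132.878566 kbps -> 132.88 kbps (2 dp)

132.88


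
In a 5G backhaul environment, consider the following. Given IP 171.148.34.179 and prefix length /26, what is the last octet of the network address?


Given: IP = 171.148.34.179, prefix = /26
Subnet mask = 255.255.255.192
Last octet of IP: 179
Last octet of mask: 192
Network last octet = 179 AND 192 = 128

128


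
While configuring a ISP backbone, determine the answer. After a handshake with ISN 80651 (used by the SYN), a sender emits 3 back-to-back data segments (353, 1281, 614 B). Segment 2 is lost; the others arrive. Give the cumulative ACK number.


SYN uses sequence number 80651; first data byte = ISN + 1 = 80652.
Segment 1: SEQ = 80652, len = 353 B, covers [80652, 81004]
Segment 2: SEQ = 81005, len = 1281 B, covers [81005, 82285] [LOST]
Segment 3: SEQ = 82286, len = 614 B, covers [82286, 82899]
In-order data received: bytes [80652, 81004] (segments 1..1).
Segment 2 missing -> gap begins at byte 81005; later segments buffered out of order.
Cumulative ACK = next expected in-order byte = 80652 + 353 = 81005

81005


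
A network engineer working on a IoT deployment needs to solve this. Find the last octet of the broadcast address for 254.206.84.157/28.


Given: IP = 254.206.84.157, prefix = /28
Host bits = 32 - 28 = 4
Network last octet = 157 AND mask = 144
Host part size = 2^4 - 1 = 15
Broadcast last octet = 144 OR 15 = 159

159


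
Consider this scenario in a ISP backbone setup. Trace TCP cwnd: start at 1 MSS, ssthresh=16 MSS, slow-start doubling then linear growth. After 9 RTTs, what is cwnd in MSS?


RTT 0: cwnd = 1 MSS (initial)
RTT 1: cwnd = 2 MSS (slow start, doubled)
RTT 2: cwnd = 4 MSS (slow start, doubled)
RTT 3: cwnd = 8 MSS (slow start, doubled)
RTT 4: cwnd = 16 MSS (slow start, doubled)
RTT 5: cwnd = 17 MSS (congestion avoidance, +1)
RTT 6: cwnd = 18 MSS (congestion avoidance, +1)
RTT 7: cwnd = 19 MSS (congestion avoidance, +1)
RTT 8: cwnd = 20 MSS (congestion avoidance, +1)
RTT 9: cwnd = 21 MSS (congestion avoidance, +1)

21


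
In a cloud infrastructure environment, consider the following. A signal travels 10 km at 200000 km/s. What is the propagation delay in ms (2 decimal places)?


Given: distance = 10 km, speed = 200000 km/s
Delay = distance / speed = 10 / 200000 seconds
Delay in ms = 10 * 1000 / 200000
Delay = 0.0500 ms
Rounded to 2 dp = 0.05 ms

0.05


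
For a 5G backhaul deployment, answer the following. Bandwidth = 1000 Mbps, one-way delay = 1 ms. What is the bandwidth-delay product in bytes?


Given: bandwidth = 1000 Mbps, delay = 1 ms
BDP in bits = 1000 * 10^6 * 1 / 1000
BDP in bits = 1000000
BDP in bytes = 1000000 / 8 = 125000

125000


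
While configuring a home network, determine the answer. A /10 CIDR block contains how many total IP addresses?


Given: CIDR prefix /10
Host bits = 32 - 10 = 22
Total addresses = 2^22 = 4194304

4194304


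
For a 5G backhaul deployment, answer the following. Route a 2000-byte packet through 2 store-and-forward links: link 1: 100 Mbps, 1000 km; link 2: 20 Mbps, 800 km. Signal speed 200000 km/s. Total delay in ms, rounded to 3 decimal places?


Packet = 2000 bytes = 16000 bits. Store-and-forward: sum (t_trans + t_prop) per link.
Link 1: t_trans = 16000/(100*10^6) s = 0.1600 ms; t_prop = 1000/200000 s = 5.0000 ms; subtotal = 5.1600 ms
Link 2: t_trans = 16000/(20*10^6) s = 0.8000 ms; t_prop = 800/200000 s = 4.0000 ms; subtotal = 4.8000 ms
End-to-end = 5.1600 + 4.8000 = 9.9600 ms -> 9.960 ms (3 dp)

9.960


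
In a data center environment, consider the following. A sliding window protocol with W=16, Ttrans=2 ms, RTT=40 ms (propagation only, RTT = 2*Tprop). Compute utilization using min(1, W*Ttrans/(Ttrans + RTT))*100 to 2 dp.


Given: W = 16, Ttrans = 2 ms, RTT = 40 ms (= 2 * Tprop, Tprop = 20 ms)
Cycle time = Ttrans + RTT = 2 + 40 = 42 ms (first packet sent until its ACK returns)
W * Ttrans = 16 * 2 = 32 ms of sending per cycle
W * Ttrans / (Ttrans + RTT) = 32 / 42 = 0.761905
U = min(1, 0.761905) = 0.761905
U% = 76.19%

76.19


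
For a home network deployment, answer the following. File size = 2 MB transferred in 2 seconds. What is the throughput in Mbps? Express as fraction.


Given: file = 2 MB, time = 2 s
File in Mb = 2 * 8 = 16 Mb
Throughput = 16 / 2 Mbps
Throughput = 8 Mbps

8


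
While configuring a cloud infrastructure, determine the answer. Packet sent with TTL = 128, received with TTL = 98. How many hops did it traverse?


Given: initial TTL = 128, received TTL = 98
Hops = initial TTL - received TTL
Hops = 128 - 98 = 30

30


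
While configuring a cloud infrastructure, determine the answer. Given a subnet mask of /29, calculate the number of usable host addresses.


Given: subnet mask /29
Host bits = 32 - 29 = 3
Total addresses = 2^3 = 8
Usable hosts = 8 - 2 (network + broadcast) = 6

6


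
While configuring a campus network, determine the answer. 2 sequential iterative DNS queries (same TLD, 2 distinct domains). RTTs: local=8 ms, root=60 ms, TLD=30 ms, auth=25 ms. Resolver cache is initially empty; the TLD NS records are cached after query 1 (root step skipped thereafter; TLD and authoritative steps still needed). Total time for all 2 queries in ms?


Lookup 1 (cold cache): local + root + TLD + auth = 8 + 60 + 30 + 25 = 123 ms
Lookups 2..2 (TLD NS cached -> skip root; new domain -> still ask TLD and auth): local + TLD + auth = 8 + 30 + 25 = 63 ms each
Remaining 1 lookups: 1 * 63 = 63 ms
Total = 123 + 63 = 186 ms

186


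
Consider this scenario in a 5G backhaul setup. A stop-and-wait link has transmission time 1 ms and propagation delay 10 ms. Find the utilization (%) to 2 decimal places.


Given: Ttrans = 1 ms, Tprop = 10 ms
RTT = 2 * Tprop = 2 * 10 = 20 ms
U = Ttrans / (Ttrans + RTT)
U = 1 / (1 + 20)
U = 1 / 21 = 0.047619
U% = 4.76%

4.76


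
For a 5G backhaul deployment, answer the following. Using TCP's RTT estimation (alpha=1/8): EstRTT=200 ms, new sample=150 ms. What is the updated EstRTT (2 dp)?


Given: EstRTT = 200 ms, SampleRTT = 150 ms, alpha = 1/8
New EstRTT = (1 - alpha) * EstRTT + alpha * SampleRTT
(7/8) * 200 = 175
(1/8) * 150 = 18.75
New EstRTT = 175 + 18.75 = 193.75 ms -> 193.75 ms (2 dp)

193.75


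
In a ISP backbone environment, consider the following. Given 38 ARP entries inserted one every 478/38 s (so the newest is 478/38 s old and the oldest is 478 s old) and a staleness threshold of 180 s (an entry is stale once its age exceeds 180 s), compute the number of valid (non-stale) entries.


Ages are k * 478/38 s for k = 1..38 (spacing = 12.5789 s).
Entry k is valid iff k * 478/38 <= 180 iff k <= 38 * 180 / 478 = 14.3096
n_valid = floor(14.3096) = 14
(n_stale = 38 - 14 = 24)

14


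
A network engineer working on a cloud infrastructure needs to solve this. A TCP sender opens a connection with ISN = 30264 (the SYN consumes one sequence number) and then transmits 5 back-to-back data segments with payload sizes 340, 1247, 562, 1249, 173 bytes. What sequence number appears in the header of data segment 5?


The SYN occupies sequence number ISN = 30264, so the first data byte is ISN + 1 = 30265.
SEQ of data segment i = (ISN + 1) + sum of payload sizes of segments 1..i-1.
Segment 1: SEQ = 30265, payload = 340 bytes
Segment 2: SEQ = 30605, payload = 1247 bytes
Segment 3: SEQ = 31852, payload = 562 bytes
Segment 4: SEQ = 32414, payload = 1249 bytes
Segment 5: SEQ = 33663, payload = 173 bytes
SEQ of segment 5 = 30265 + 340 + 1247 + 562 + 1249 = 33663

33663


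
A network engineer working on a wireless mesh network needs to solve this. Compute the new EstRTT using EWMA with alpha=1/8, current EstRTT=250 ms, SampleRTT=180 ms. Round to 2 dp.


Given: EstRTT = 250 ms, SampleRTT = 180 ms, alpha = 1/8
New EstRTT = (1 - alpha) * EstRTT + alpha * SampleRTT
(7/8) * 250 = 218.75
(1/8) * 180 = 22.5
New EstRTT = 218.75 + 22.5 = 241.25 ms -> 241.25 ms (2 dp)

241.25


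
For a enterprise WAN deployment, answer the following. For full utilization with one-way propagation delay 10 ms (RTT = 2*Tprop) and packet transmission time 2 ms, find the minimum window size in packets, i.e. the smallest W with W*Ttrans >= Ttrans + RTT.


Given: Ttrans = 2 ms, RTT = 20 ms (= 2 * Tprop, Tprop = 10 ms)
Time until first ACK returns = Ttrans + RTT = 2 + 20 = 22 ms
Need W * Ttrans >= Ttrans + RTT  ->  W >= (Ttrans + RTT) / Ttrans
(Ttrans + RTT) / Ttrans = 22 / 2 = 11
W_min = ceil(11) = 11

11


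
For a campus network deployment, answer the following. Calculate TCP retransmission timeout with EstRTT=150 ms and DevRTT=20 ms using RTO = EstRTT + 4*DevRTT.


Given: EstRTT = 150 ms, DevRTT = 20 ms
Timeout = EstRTT + 4 * DevRTT
4 * DevRTT = 4 * 20 = 80
Timeout = 150 + 80 = 230 ms

230


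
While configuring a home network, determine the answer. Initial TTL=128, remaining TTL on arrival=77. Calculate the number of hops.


Given: initial TTL = 128, received TTL = 77
Hops = initial TTL - received TTL
Hops = 128 - 77 = 51

51


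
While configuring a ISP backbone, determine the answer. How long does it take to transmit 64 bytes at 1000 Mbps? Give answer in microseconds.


Given: packet = 64 bytes, bandwidth = 1000 Mbps
Packet in bits = 64 * 8 = 512 bits
Bandwidth = 1000 * 10^6 = 1000000000 bps
Time = 512 / 1000000000 seconds
Time in us = 512 * 10^6 / 1000000000 = 0.512

0.512


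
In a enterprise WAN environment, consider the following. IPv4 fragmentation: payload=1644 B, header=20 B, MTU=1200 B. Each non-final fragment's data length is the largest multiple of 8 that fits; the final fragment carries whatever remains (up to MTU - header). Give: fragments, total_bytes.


Max data per non-final fragment = floor((MTU - header)/8)*8 = floor((1200 - 20)/8)*8 = floor(1180/8)*8 = 1176 B
Final fragment needs no 8-byte alignment: it can carry up to MTU - header = 1180 B
Non-final fragments needed = ceil((payload - 1180) / 1176) = ceil(464/1176) = ceil(0.3946) = 1
Number of fragments = 1 + 1 = 2
Fragment sizes (data): 1 * 1176 B + 468 B (last, 468 <= 1180 OK)
Total bytes sent = payload + n_frags * header = 1644 + 2*20 = 1644 + 40 = 1684 B

2, 1684


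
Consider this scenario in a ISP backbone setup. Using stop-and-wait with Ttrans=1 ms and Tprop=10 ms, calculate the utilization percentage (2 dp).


Given: Ttrans = 1 ms, Tprop = 10 ms
RTT = 2 * Tprop = 2 * 10 = 20 ms
U = Ttrans / (Ttrans + RTT)
U = 1 / (1 + 20)
U = 1 / 21 = 0.047619
U% = 4.76%

4.76


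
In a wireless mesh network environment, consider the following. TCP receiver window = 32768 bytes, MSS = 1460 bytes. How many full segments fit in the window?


Given: RWND = 32768 bytes, MSS = 1460 bytes
Full segments = floor(RWND / MSS)
Full segments = floor(32768 / 1460)
Full segments = floor(22.4438) = 22

22


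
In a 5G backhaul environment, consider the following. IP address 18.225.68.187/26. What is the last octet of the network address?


Given: IP = 18.225.68.187, prefix = /26
Subnet mask = 255.255.255.192
Last octet of IP: 187
Last octet of mask: 192
Network last octet = 187 AND 192 = 128

128


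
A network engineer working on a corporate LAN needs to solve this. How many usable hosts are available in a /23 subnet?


Given: subnet mask /23
Host bits = 32 - 23 = 9
Total addresses = 2^9 = 512
Usable hosts = 512 - 2 (network + broadcast) = 510

510


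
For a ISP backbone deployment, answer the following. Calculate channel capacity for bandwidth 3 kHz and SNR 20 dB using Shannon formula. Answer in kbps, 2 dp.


Given: B = 3 kHz, SNR = 20 dB
SNR linear = 10^(20/10) = 100
1 + SNR = 101
log2(101) = 6.6582114828
C = 3 * 1000 * 6.6582114828 = 19974.6344 bps
C = 19.974634 kbps -> 19.97 kbps (2 dp)

19.97


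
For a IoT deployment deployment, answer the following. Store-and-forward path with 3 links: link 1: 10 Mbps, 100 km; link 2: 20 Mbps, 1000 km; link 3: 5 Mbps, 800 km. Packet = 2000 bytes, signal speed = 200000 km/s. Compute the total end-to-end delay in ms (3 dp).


Packet = 2000 bytes = 16000 bits. Store-and-forward: sum (t_trans + t_prop) per link.
Link 1: t_trans = 16000/(10*10^6) s = 1.6000 ms; t_prop = 100/200000 s = 0.5000 ms; subtotal = 2.1000 ms
Link 2: t_trans = 16000/(20*10^6) s = 0.8000 ms; t_prop = 1000/200000 s = 5.0000 ms; subtotal = 5.8000 ms
Link 3: t_trans = 16000/(5*10^6) s = 3.2000 ms; t_prop = 800/200000 s = 4.0000 ms; subtotal = 7.2000 ms
End-to-end = 2.1000 + 5.8000 + 7.2000 = 15.1000 ms -> 15.100 ms (3 dp)

15.100


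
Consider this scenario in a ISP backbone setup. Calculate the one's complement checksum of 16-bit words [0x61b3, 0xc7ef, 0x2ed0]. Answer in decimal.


Given words: [0x61b3, 0xc7ef, 0x2ed0]
Step 1: Sum all words
Raw sum = 25011 + 51183 + 11984 = 88178
Step 2: Fold carry: (22642 + 1) = 22643
One's complement = ~22643 & 0xFFFF = 42892

42892


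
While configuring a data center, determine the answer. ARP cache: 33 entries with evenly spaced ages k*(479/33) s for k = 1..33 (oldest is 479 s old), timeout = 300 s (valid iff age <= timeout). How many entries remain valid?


Ages are k * 479/33 s for k = 1..33 (spacing = 14.5152 s).
Entry k is valid iff k * 479/33 <= 300 iff k <= 33 * 300 / 479 = 20.6681
n_valid = floor(20.6681) = 20
(n_stale = 33 - 20 = 13)

20


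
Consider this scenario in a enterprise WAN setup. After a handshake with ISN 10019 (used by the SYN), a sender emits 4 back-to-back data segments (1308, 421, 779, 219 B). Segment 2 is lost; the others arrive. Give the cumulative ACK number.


SYN uses sequence number 10019; first data byte = ISN + 1 = 10020.
Segment 1: SEQ = 10020, len = 1308 B, covers [10020, 11327]
Segment 2: SEQ = 11328, len = 421 B, covers [11328, 11748] [LOST]
Segment 3: SEQ = 11749, len = 779 B, covers [11749, 12527]
Segment 4: SEQ = 12528, len = 219 B, covers [12528, 12746]
In-order data received: bytes [10020, 11327] (segments 1..1).
Segment 2 missing -> gap begins at byte 11328; later segments buffered out of order.
Cumulative ACK = next expected in-order byte = 10020 + 1308 = 11328

11328


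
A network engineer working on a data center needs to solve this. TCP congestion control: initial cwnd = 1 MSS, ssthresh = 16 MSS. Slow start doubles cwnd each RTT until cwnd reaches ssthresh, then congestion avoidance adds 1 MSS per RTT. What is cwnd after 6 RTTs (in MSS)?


RTT 0: cwnd = 1 MSS (initial)
RTT 1: cwnd = 2 MSS (slow start, doubled)
RTT 2: cwnd = 4 MSS (slow start, doubled)
RTT 3: cwnd = 8 MSS (slow start, doubled)
RTT 4: cwnd = 16 MSS (slow start, doubled)
RTT 5: cwnd = 17 MSS (congestion avoidance, +1)
RTT 6: cwnd = 18 MSS (congestion avoidance, +1)

18


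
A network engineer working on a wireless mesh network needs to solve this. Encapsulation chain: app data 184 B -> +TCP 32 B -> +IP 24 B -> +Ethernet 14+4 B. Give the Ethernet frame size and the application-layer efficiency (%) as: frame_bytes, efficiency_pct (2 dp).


TCP segment = 184 + 32 = 216 B
IP packet = 216 + 24 = 240 B
Ethernet frame = 240 + 14 + 4 = 258 B
Efficiency = app / frame = 184 / 258 = 0.713178 = 71.3178% -> 71.32% (2 dp)

258, 71.32


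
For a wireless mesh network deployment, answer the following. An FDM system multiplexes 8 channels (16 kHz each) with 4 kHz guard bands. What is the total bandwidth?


Given: 8 channels, 16 kHz each, guard = 4 kHz
Channel bandwidth = 8 * 16 = 128 kHz
Guard bands = 7 gaps * 4 kHz = 28 kHz
Total = 128 + 28 = 156 kHz

156


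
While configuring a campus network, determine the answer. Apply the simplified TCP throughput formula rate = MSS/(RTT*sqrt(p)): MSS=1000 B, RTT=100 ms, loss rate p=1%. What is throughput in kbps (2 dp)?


Given: MSS = 1000 bytes, RTT = 100 ms, loss = 1%
RTT in seconds = 100 / 1000 = 0.1
Loss rate = 1% = 0.01
sqrt(loss) = sqrt(0.01) = 0.1
Throughput (bytes/s) = 1000 / (0.1 * 0.1) = 100000.0000
Throughput (kbps) = 100000.0000 * 8 / 1000 = 800.000000 -> 800.00 kbps (2 dp)

800.00


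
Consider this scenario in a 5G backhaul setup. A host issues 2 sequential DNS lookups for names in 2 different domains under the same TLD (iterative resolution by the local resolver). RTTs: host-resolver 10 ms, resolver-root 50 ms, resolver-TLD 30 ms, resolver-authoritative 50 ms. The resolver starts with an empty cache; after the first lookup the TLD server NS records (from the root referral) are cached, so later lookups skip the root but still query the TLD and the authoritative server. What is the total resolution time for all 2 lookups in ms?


Lookup 1 (cold cache): local + root + TLD + auth = 10 + 50 + 30 + 50 = 140 ms
Lookups 2..2 (TLD NS cached -> skip root; new domain -> still ask TLD and auth): local + TLD + auth = 10 + 30 + 50 = 90 ms each
Remaining 1 lookups: 1 * 90 = 90 ms
Total = 140 + 90 = 230 ms

230


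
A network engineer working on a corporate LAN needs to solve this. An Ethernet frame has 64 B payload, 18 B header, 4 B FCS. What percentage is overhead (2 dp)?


Given: payload = 64 B, header = 18 B, trailer = 4 B
Overhead bytes = header + trailer = 18 + 4 = 22
Total frame = payload + overhead = 64 + 22 = 86
Overhead % = 22 / 86 * 100 = 25.5814% -> 25.58% (2 dp)

25.58


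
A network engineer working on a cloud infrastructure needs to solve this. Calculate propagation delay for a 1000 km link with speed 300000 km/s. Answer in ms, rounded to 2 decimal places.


Given: distance = 1000 km, speed = 300000 km/s
Delay = distance / speed = 1000 / 300000 seconds
Delay in ms = 1000 * 1000 / 300000
Delay = 3.3333 ms
Rounded to 2 dp = 3.33 ms

3.33
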